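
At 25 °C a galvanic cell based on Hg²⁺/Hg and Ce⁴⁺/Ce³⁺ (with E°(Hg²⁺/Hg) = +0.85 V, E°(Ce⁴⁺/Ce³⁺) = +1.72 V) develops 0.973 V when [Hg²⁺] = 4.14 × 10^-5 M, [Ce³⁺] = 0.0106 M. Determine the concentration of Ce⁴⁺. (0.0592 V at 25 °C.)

From the Nernst equation, log Q = n(E° − E)/0.0592 = 2(0.87 − 0.973)/0.0592 = -3.480, so Q = 3.31 × 10^-4.
With Q = [Hg²⁺]·[Ce³⁺]^2/[Ce⁴⁺]^2 and the known concentrations, [Ce⁴⁺]^2 in the denominator gives [Ce⁴⁺] = 0.0037 M.

0.0037 M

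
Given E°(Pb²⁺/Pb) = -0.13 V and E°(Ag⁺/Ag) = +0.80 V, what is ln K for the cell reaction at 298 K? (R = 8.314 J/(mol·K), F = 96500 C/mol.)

ln K = 72.4

E°_cell = +0.80 − (-0.13) = 0.93 V, with n = 2 electrons transferred.
At equilibrium E = 0, so the Nernst equation gives ln K = nFE°/RT = (2)(96500)(0.93)/((8.314)(298)) = 72.45.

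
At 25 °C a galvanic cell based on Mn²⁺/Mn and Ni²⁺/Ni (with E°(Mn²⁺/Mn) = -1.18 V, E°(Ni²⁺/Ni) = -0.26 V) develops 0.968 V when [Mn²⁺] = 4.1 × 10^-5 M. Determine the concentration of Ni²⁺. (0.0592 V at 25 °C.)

0.0017 M

From the Nernst equation, log Q = n(E° − E)/0.0592 = 2(0.92 − 0.968)/0.0592 = -1.622, so Q = 0.0239.
With Q = [Mn²⁺]/[Ni²⁺] and the known concentrations, [Ni²⁺] in the denominator gives [Ni²⁺] = 0.0017 M.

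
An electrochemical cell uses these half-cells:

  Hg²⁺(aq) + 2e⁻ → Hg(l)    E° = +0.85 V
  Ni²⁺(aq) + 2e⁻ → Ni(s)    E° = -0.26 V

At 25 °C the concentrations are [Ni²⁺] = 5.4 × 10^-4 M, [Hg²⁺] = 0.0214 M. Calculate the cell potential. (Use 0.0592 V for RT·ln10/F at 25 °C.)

1.16 V

The Hg²⁺/Hg couple has the higher reduction potential and acts as the cathode, so E°_cell = +0.85 − (-0.26) = 1.11 V.
Balancing electrons gives n = 2; the reaction quotient is Q = [Ni²⁺]/[Hg²⁺] = 0.0252.
At 25 °C, E = E° − (0.0592/n) log Q = 1.11 − (0.0592/2)(-1.598) = 1.110 + 0.047 = 1.157 V.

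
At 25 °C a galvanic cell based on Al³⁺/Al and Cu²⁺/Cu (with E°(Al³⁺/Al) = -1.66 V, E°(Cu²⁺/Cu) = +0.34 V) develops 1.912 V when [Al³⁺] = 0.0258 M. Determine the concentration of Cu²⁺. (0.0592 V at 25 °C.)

9.3 × 10^-5 M

From the Nernst equation, log Q = n(E° − E)/0.0592 = 6(2.00 − 1.912)/0.0592 = 8.919, so Q = 8.3 × 10^8.
With Q = [Al³⁺]^2/[Cu²⁺]^3 and the known concentrations, [Cu²⁺]^3 in the denominator gives [Cu²⁺] = 9.3 × 10^-5 M.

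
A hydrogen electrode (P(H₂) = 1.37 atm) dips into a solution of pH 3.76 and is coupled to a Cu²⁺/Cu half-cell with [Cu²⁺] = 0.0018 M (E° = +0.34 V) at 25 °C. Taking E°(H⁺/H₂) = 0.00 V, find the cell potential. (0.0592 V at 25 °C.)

0.49 V

The Cu²⁺/Cu couple is the cathode, so E°_cell = 0.34 V; n = 2.
[H⁺] = 10^(−3.76) = 1.7 × 10^-4 M, and Q = [H⁺]^2 / ([Cu²⁺]·P(H₂)) = 1.22 × 10^-5.
E = E° − (0.0592/2) log Q = 0.34 − (0.0592/2)(-4.912) = 0.485 V.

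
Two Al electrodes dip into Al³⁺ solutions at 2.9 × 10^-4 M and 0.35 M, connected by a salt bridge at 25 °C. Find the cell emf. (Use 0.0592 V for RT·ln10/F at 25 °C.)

Both half-cells are Al³⁺/Al, so E°_cell = 0. The concentrated side is the cathode; the cell reaction moves Al³⁺ from high to low concentration with n = 3.
Q = [Al³⁺]_dilute/[Al³⁺]_conc = 2.9 × 10^-4/0.35 = 8.29 × 10^-4.
E = 0 − (0.0592/3) log Q = −(0.0592/3)(-3.082) = 0.0608 V.

0.061 V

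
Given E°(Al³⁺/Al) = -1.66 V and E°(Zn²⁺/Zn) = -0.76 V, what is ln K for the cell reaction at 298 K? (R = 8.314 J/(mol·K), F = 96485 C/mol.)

ln K = 210.3

E°_cell = -0.76 − (-1.66) = 0.90 V, with n = 6 electrons transferred.
At equilibrium E = 0, so the Nernst equation gives ln K = nFE°/RT = (6)(96485)(0.90)/((8.314)(298)) = 210.29.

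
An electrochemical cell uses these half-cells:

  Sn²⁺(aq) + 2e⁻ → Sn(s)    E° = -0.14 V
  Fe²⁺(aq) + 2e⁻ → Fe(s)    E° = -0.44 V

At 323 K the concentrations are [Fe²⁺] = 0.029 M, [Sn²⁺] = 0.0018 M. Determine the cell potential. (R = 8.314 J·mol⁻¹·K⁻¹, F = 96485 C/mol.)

0.261 V

The Sn²⁺/Sn couple has the higher reduction potential and acts as the cathode, so E°_cell = -0.14 − (-0.44) = 0.30 V.
Balancing electrons gives n = 2; the reaction quotient is Q = [Fe²⁺]/[Sn²⁺] = 16.1.
E = E° − (RT/nF) ln Q = 0.30 − (8.314×323)/(2×96485) × (2.780) = 0.300 − 0.039 = 0.261 V.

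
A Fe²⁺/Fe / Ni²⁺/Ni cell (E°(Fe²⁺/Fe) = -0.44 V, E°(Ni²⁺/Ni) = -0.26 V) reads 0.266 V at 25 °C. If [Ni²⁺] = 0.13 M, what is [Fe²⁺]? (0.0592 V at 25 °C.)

From the Nernst equation, log Q = n(E° − E)/0.0592 = 2(0.18 − 0.266)/0.0592 = -2.905, so Q = 0.00124.
With Q = [Fe²⁺]/[Ni²⁺] and the known concentrations, [Fe²⁺] in the numerator gives [Fe²⁺] = 1.6 × 10^-4 M.

1.6 × 10^-4 M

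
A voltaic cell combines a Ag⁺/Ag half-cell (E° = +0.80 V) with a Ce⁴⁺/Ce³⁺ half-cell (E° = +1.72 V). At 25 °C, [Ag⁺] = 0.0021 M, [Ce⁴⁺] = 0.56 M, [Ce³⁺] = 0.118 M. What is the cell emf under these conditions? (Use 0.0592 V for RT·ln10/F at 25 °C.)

The Ce⁴⁺/Ce³⁺ couple has the higher reduction potential and acts as the cathode, so E°_cell = +1.72 − (+0.80) = 0.92 V.
Balancing electrons gives n = 1; the reaction quotient is Q = [Ag⁺]·[Ce³⁺]/[Ce⁴⁺] = 4.42 × 10^-4.
At 25 °C, E = E° − (0.0592/n) log Q = 0.92 − (0.0592/1)(-3.354) = 0.920 + 0.199 = 1.119 V.

1.12 V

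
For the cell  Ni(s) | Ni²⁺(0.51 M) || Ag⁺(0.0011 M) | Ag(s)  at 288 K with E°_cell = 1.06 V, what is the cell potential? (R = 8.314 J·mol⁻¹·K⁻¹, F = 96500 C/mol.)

Balancing electrons gives n = 2; the reaction quotient is Q = [Ni²⁺]/[Ag⁺]^2 = 4.21 × 10^5.
E = E° − (RT/nF) ln Q = 1.06 − (8.314×288)/(2×96500) × (12.952) = 1.060 − 0.161 = 0.899 V.

0.899 V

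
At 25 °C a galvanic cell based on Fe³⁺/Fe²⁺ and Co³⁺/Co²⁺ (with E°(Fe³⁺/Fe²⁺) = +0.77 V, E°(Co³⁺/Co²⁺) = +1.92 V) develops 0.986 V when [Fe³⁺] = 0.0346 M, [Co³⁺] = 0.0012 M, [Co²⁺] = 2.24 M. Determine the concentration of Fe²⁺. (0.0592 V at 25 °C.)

0.11 M

From the Nernst equation, log Q = n(E° − E)/0.0592 = 1(1.15 − 0.986)/0.0592 = 2.770, so Q = 589.
With Q = [Fe³⁺]·[Co²⁺]/([Fe²⁺]·[Co³⁺]) and the known concentrations, [Fe²⁺] in the denominator gives [Fe²⁺] = 0.11 M.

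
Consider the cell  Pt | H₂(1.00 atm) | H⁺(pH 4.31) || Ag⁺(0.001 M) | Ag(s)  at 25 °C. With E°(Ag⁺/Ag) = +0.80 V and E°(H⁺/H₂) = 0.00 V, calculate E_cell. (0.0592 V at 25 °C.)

The Ag⁺/Ag couple is the cathode, so E°_cell = 0.80 V; n = 2.
[H⁺] = 10^(−4.31) = 4.9 × 10^-5 M, and Q = [H⁺]^2 / ([Ag⁺]^2·P(H₂)) = 0.00240.
E = E° − (0.0592/2) log Q = 0.80 − (0.0592/2)(-2.620) = 0.878 V.

0.88 V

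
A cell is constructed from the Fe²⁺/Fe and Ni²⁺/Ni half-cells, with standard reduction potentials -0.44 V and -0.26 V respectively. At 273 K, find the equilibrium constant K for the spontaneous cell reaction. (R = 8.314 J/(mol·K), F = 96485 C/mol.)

E°_cell = -0.26 − (-0.44) = 0.18 V, with n = 2 electrons transferred.
At equilibrium E = 0, so the Nernst equation gives ln K = nFE°/RT = (2)(96485)(0.18)/((8.314)(273)) = 15.30.
K = e^15.30 = 4.4 × 10^6.

4.4 × 10^6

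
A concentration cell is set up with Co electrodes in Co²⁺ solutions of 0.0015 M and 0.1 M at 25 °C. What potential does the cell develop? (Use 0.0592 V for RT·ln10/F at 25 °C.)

0.054 V

Both half-cells are Co²⁺/Co, so E°_cell = 0. The concentrated side is the cathode; the cell reaction moves Co²⁺ from high to low concentration with n = 2.
Q = [Co²⁺]_dilute/[Co²⁺]_conc = 0.0015/0.1 = 0.0150.
E = 0 − (0.0592/2) log Q = −(0.0592/2)(-1.824) = 0.0540 V.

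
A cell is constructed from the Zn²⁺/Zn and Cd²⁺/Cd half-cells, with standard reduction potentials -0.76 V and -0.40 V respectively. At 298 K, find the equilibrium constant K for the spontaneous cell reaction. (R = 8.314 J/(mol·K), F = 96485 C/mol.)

E°_cell = -0.40 − (-0.76) = 0.36 V, with n = 2 electrons transferred.
At equilibrium E = 0, so the Nernst equation gives ln K = nFE°/RT = (2)(96485)(0.36)/((8.314)(298)) = 28.04.
K = e^28.04 = 1.5 × 10^12.

1.5 × 10^12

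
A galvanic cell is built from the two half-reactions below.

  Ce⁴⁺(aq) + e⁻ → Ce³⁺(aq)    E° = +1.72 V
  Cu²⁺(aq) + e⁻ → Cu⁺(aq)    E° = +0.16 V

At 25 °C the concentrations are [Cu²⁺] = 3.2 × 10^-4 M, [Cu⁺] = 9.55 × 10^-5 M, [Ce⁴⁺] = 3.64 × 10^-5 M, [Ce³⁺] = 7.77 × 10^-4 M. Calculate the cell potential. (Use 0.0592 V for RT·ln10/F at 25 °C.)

1.45 V

The Ce⁴⁺/Ce³⁺ couple has the higher reduction potential and acts as the cathode, so E°_cell = +1.72 − (+0.16) = 1.56 V.
Balancing electrons gives n = 1; the reaction quotient is Q = [Cu²⁺]·[Ce³⁺]/([Cu⁺]·[Ce⁴⁺]) = 71.5.
At 25 °C, E = E° − (0.0592/n) log Q = 1.56 − (0.0592/1)(1.854) = 1.560 − 0.110 = 1.450 V.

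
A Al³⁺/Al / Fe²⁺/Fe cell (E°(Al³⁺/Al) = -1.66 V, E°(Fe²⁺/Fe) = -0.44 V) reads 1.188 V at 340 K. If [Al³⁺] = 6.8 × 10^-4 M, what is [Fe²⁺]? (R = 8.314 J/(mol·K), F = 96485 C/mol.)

From the Nernst equation, ln Q = nF(E° − E)/RT = 6×96485×(1.22 − 1.188)/(8.314×340) = 6.553, so Q = 702.
With Q = [Al³⁺]^2/[Fe²⁺]^3 and the known concentrations, [Fe²⁺]^3 in the denominator gives [Fe²⁺] = 8.7 × 10^-4 M.

8.7 × 10^-4 M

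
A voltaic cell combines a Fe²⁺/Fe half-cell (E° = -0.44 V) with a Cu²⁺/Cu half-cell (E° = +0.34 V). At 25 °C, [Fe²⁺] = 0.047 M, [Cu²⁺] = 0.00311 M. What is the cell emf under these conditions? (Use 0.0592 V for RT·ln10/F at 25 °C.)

0.745 V

The Cu²⁺/Cu couple has the higher reduction potential and acts as the cathode, so E°_cell = +0.34 − (-0.44) = 0.78 V.
Balancing electrons gives n = 2; the reaction quotient is Q = [Fe²⁺]/[Cu²⁺] = 15.1.
At 25 °C, E = E° − (0.0592/n) log Q = 0.78 − (0.0592/2)(1.179) = 0.780 − 0.035 = 0.745 V.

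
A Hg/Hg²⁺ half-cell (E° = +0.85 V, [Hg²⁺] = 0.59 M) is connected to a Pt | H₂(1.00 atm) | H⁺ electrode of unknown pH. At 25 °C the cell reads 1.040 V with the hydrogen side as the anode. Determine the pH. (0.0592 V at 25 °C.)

E°_cell = 0.85 V and n = 2.
log Q = n(E° − E)/0.0592 = 2×(0.85 − 1.040)/0.0592 = -6.419.
With Q = [H⁺]^2 / ([Hg²⁺]·P(H₂)), solving for [H⁺] gives log[H⁺] = -3.324, so pH = 3.32.

pH = 3.32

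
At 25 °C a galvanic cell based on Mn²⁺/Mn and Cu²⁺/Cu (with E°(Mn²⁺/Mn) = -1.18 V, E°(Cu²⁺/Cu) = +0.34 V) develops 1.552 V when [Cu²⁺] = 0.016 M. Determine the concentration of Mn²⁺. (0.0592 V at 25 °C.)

From the Nernst equation, log Q = n(E° − E)/0.0592 = 2(1.52 − 1.552)/0.0592 = -1.081, so Q = 0.0830.
With Q = [Mn²⁺]/[Cu²⁺] and the known concentrations, [Mn²⁺] in the numerator gives [Mn²⁺] = 0.0013 M.

0.0013 M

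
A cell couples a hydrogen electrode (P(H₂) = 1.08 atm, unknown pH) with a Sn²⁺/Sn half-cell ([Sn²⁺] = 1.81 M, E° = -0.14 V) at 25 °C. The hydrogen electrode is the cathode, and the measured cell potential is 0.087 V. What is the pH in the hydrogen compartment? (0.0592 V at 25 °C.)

E°_cell = 0.14 V and n = 2.
log Q = n(E° − E)/0.0592 = 2×(0.14 − 0.087)/0.0592 = 1.791.
With Q = [Sn²⁺]·P(H₂) / [H⁺]^2, solving for [H⁺] gives log[H⁺] = -0.750, so pH = 0.75.

pH = 0.75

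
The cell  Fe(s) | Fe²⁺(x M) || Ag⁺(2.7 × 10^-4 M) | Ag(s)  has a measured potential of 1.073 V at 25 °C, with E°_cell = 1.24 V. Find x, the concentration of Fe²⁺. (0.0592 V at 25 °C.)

From the Nernst equation, log Q = n(E° − E)/0.0592 = 2(1.24 − 1.073)/0.0592 = 5.642, so Q = 4.38 × 10^5.
With Q = [Fe²⁺]/[Ag⁺]^2 and the known concentrations, [Fe²⁺] in the numerator gives [Fe²⁺] = 0.032 M.

0.032 M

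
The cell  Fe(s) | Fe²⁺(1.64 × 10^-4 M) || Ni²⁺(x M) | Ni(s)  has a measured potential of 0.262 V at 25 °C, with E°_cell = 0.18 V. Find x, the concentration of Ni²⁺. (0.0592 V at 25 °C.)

From the Nernst equation, log Q = n(E° − E)/0.0592 = 2(0.18 − 0.262)/0.0592 = -2.770, so Q = 0.00170.
With Q = [Fe²⁺]/[Ni²⁺] and the known concentrations, [Ni²⁺] in the denominator gives [Ni²⁺] = 0.097 M.

0.097 M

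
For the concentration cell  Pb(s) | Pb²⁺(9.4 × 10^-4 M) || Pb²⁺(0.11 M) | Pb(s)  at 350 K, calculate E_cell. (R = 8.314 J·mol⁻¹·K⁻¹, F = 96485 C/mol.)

0.072 V

Both half-cells are Pb²⁺/Pb, so E°_cell = 0. The concentrated side is the cathode; the cell reaction moves Pb²⁺ from high to low concentration with n = 2.
Q = [Pb²⁺]_dilute/[Pb²⁺]_conc = 9.4 × 10^-4/0.11 = 0.00855.
E = 0 − (RT/nF) ln Q = −((8.314×350)/(2×96485))(-4.762) = 0.0718 V.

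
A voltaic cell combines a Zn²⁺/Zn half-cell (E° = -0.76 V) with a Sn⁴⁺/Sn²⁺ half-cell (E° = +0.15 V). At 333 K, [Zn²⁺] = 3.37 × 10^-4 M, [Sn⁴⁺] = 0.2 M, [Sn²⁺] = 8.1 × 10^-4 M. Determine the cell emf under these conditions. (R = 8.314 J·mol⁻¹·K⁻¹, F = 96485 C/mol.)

The Sn⁴⁺/Sn²⁺ couple has the higher reduction potential and acts as the cathode, so E°_cell = +0.15 − (-0.76) = 0.91 V.
Balancing electrons gives n = 2; the reaction quotient is Q = [Zn²⁺]·[Sn²⁺]/[Sn⁴⁺] = 1.36 × 10^-6.
E = E° − (RT/nF) ln Q = 0.91 − (8.314×333)/(2×96485) × (-13.504) = 0.910 + 0.194 = 1.104 V.

1.10 V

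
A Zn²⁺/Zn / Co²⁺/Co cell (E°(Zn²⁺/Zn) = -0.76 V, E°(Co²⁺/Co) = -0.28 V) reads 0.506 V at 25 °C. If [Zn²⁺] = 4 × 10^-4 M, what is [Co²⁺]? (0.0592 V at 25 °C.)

From the Nernst equation, log Q = n(E° − E)/0.0592 = 2(0.48 − 0.506)/0.0592 = -0.878, so Q = 0.132.
With Q = [Zn²⁺]/[Co²⁺] and the known concentrations, [Co²⁺] in the denominator gives [Co²⁺] = 0.003 M.

0.003 M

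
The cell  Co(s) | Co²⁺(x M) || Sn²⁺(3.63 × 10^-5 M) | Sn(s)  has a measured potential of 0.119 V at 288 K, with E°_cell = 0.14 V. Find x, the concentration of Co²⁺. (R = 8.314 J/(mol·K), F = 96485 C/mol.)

2 × 10^-4 M

From the Nernst equation, ln Q = nF(E° − E)/RT = 2×96485×(0.14 − 0.119)/(8.314×288) = 1.692, so Q = 5.43.
With Q = [Co²⁺]/[Sn²⁺] and the known concentrations, [Co²⁺] in the numerator gives [Co²⁺] = 2 × 10^-4 M.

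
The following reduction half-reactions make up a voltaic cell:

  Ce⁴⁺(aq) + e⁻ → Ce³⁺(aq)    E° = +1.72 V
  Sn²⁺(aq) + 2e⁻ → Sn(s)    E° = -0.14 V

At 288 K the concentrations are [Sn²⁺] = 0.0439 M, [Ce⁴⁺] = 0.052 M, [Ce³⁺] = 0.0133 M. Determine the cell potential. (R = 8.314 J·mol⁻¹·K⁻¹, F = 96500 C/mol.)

The Ce⁴⁺/Ce³⁺ couple has the higher reduction potential and acts as the cathode, so E°_cell = +1.72 − (-0.14) = 1.86 V.
Balancing electrons gives n = 2; the reaction quotient is Q = [Sn²⁺]·[Ce³⁺]^2/[Ce⁴⁺]^2 = 0.00287.
E = E° − (RT/nF) ln Q = 1.86 − (8.314×288)/(2×96500) × (-5.853) = 1.860 + 0.073 = 1.933 V.

1.93 V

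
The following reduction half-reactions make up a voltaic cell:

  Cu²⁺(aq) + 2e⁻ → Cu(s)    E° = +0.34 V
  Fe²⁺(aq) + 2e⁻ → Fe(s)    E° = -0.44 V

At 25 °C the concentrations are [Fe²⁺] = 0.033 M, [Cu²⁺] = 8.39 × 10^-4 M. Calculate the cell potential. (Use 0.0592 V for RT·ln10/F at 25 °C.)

The Cu²⁺/Cu couple has the higher reduction potential and acts as the cathode, so E°_cell = +0.34 − (-0.44) = 0.78 V.
Balancing electrons gives n = 2; the reaction quotient is Q = [Fe²⁺]/[Cu²⁺] = 39.3.
At 25 °C, E = E° − (0.0592/n) log Q = 0.78 − (0.0592/2)(1.595) = 0.780 − 0.047 = 0.733 V.

0.733 V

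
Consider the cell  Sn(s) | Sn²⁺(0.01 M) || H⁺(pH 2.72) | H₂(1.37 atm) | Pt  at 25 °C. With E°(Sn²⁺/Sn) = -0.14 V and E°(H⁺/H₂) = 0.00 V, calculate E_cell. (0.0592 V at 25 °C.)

0.034 V

The hydrogen couple is the cathode, so E°_cell = 0.14 V; n = 2.
[H⁺] = 10^(−2.72) = 0.0019 M, and Q = [Sn²⁺]·P(H₂) / [H⁺]^2 = 3770.
E = E° − (0.0592/2) log Q = 0.14 − (0.0592/2)(3.577) = 0.034 V.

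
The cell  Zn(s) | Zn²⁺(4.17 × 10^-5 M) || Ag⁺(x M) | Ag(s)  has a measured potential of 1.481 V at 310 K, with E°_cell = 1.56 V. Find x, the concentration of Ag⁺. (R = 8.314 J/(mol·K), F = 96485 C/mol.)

From the Nernst equation, ln Q = nF(E° − E)/RT = 2×96485×(1.56 − 1.481)/(8.314×310) = 5.915, so Q = 371.
With Q = [Zn²⁺]/[Ag⁺]^2 and the known concentrations, [Ag⁺]^2 in the denominator gives [Ag⁺] = 3.4 × 10^-4 M.

3.4 × 10^-4 M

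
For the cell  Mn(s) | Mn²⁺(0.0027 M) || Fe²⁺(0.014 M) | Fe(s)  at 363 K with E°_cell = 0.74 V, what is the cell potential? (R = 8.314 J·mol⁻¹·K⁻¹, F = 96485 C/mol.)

0.766 V

Balancing electrons gives n = 2; the reaction quotient is Q = [Mn²⁺]/[Fe²⁺] = 0.193.
E = E° − (RT/nF) ln Q = 0.74 − (8.314×363)/(2×96485) × (-1.646) = 0.740 + 0.026 = 0.766 V.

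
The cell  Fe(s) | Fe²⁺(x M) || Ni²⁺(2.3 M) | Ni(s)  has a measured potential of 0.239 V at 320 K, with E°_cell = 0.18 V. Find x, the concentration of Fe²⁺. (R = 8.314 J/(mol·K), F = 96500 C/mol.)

0.032 M

From the Nernst equation, ln Q = nF(E° − E)/RT = 2×96500×(0.18 − 0.239)/(8.314×320) = -4.280, so Q = 0.0138.
With Q = [Fe²⁺]/[Ni²⁺] and the known concentrations, [Fe²⁺] in the numerator gives [Fe²⁺] = 0.032 M.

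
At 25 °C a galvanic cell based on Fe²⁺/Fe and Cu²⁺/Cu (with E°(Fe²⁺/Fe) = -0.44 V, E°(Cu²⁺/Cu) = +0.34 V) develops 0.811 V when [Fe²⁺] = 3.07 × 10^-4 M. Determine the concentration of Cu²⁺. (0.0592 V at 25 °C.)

0.0034 M

From the Nernst equation, log Q = n(E° − E)/0.0592 = 2(0.78 − 0.811)/0.0592 = -1.047, so Q = 0.0897.
With Q = [Fe²⁺]/[Cu²⁺] and the known concentrations, [Cu²⁺] in the denominator gives [Cu²⁺] = 0.0034 M.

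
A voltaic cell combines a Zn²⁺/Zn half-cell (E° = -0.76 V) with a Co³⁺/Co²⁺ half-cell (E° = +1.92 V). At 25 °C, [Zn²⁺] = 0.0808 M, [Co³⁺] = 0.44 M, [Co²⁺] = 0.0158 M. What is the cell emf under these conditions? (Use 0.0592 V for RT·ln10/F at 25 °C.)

2.80 V

The Co³⁺/Co²⁺ couple has the higher reduction potential and acts as the cathode, so E°_cell = +1.92 − (-0.76) = 2.68 V.
Balancing electrons gives n = 2; the reaction quotient is Q = [Zn²⁺]·[Co²⁺]^2/[Co³⁺]^2 = 1.04 × 10^-4.
At 25 °C, E = E° − (0.0592/n) log Q = 2.68 − (0.0592/2)(-3.982) = 2.680 + 0.118 = 2.798 V.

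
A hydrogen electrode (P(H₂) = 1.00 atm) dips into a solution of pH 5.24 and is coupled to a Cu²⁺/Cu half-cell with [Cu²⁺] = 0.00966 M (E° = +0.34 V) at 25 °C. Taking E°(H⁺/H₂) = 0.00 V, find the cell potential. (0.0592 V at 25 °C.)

0.59 V

The Cu²⁺/Cu couple is the cathode, so E°_cell = 0.34 V; n = 2.
[H⁺] = 10^(−5.24) = 5.8 × 10^-6 M, and Q = [H⁺]^2 / ([Cu²⁺]·P(H₂)) = 3.43 × 10^-9.
E = E° − (0.0592/2) log Q = 0.34 − (0.0592/2)(-8.465) = 0.591 V.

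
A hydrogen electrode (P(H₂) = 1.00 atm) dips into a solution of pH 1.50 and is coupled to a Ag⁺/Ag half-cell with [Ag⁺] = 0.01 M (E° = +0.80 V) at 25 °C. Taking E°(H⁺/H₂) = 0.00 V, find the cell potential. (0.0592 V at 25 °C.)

The Ag⁺/Ag couple is the cathode, so E°_cell = 0.80 V; n = 2.
[H⁺] = 10^(−1.50) = 0.032 M, and Q = [H⁺]^2 / ([Ag⁺]^2·P(H₂)) = 10.0.
E = E° − (0.0592/2) log Q = 0.80 − (0.0592/2)(1.000) = 0.770 V.

0.77 V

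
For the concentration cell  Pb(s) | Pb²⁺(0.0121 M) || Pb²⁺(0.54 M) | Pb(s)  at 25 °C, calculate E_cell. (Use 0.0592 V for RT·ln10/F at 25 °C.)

0.049 V

Both half-cells are Pb²⁺/Pb, so E°_cell = 0. The concentrated side is the cathode; the cell reaction moves Pb²⁺ from high to low concentration with n = 2.
Q = [Pb²⁺]_dilute/[Pb²⁺]_conc = 0.0121/0.54 = 0.0224.
E = 0 − (0.0592/2) log Q = −(0.0592/2)(-1.650) = 0.0488 V.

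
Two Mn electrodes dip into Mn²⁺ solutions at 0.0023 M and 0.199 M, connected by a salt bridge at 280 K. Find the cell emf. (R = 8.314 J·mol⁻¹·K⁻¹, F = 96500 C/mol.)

Both half-cells are Mn²⁺/Mn, so E°_cell = 0. The concentrated side is the cathode; the cell reaction moves Mn²⁺ from high to low concentration with n = 2.
Q = [Mn²⁺]_dilute/[Mn²⁺]_conc = 0.0023/0.199 = 0.0116.
E = 0 − (RT/nF) ln Q = −((8.314×280)/(2×96500))(-4.460) = 0.0538 V.

0.054 V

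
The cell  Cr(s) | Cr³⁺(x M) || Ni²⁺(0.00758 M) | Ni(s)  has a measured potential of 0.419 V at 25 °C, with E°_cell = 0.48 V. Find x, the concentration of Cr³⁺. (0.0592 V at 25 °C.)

From the Nernst equation, log Q = n(E° − E)/0.0592 = 6(0.48 − 0.419)/0.0592 = 6.182, so Q = 1.52 × 10^6.
With Q = [Cr³⁺]^2/[Ni²⁺]^3 and the known concentrations, [Cr³⁺]^2 in the numerator gives [Cr³⁺] = 0.81 M.

0.81 M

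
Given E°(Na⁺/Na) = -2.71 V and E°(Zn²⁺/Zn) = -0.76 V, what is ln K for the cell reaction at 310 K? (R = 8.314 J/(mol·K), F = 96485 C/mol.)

E°_cell = -0.76 − (-2.71) = 1.95 V, with n = 2 electrons transferred.
At equilibrium E = 0, so the Nernst equation gives ln K = nFE°/RT = (2)(96485)(1.95)/((8.314)(310)) = 146.00.

ln K = 146.0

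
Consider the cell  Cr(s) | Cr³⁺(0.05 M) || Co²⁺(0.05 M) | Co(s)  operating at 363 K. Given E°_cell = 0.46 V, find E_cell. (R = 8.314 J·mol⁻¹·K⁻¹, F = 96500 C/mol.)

Balancing electrons gives n = 6; the reaction quotient is Q = [Cr³⁺]^2/[Co²⁺]^3 = 20.0.
E = E° − (RT/nF) ln Q = 0.46 − (8.314×363)/(6×96500) × (2.996) = 0.460 − 0.016 = 0.444 V.

0.444 V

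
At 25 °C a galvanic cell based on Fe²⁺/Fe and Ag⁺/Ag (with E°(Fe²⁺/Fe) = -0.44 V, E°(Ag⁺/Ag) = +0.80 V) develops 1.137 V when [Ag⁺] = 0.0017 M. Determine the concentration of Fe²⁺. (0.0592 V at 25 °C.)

0.0087 M

From the Nernst equation, log Q = n(E° − E)/0.0592 = 2(1.24 − 1.137)/0.0592 = 3.480, so Q = 3020.
With Q = [Fe²⁺]/[Ag⁺]^2 and the known concentrations, [Fe²⁺] in the numerator gives [Fe²⁺] = 0.0087 M.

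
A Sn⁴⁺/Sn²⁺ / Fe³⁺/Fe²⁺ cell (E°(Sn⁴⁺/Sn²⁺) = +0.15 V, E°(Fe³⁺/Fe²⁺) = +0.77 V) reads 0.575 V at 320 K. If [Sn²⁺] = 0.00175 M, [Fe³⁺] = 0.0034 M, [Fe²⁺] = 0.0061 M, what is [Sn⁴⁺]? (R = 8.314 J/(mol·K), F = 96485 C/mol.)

0.014 M

From the Nernst equation, ln Q = nF(E° − E)/RT = 2×96485×(0.62 − 0.575)/(8.314×320) = 3.264, so Q = 26.2.
With Q = [Sn⁴⁺]·[Fe²⁺]^2/([Sn²⁺]·[Fe³⁺]^2) and the known concentrations, [Sn⁴⁺] in the numerator gives [Sn⁴⁺] = 0.014 M.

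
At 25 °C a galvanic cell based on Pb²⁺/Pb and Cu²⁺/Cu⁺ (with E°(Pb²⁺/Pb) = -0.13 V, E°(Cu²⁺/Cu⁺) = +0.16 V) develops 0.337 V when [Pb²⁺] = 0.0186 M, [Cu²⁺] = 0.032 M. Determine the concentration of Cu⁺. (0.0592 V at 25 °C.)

From the Nernst equation, log Q = n(E° − E)/0.0592 = 2(0.29 − 0.337)/0.0592 = -1.588, so Q = 0.0258.
With Q = [Pb²⁺]·[Cu⁺]^2/[Cu²⁺]^2 and the known concentrations, [Cu⁺]^2 in the numerator gives [Cu⁺] = 0.038 M.

0.038 M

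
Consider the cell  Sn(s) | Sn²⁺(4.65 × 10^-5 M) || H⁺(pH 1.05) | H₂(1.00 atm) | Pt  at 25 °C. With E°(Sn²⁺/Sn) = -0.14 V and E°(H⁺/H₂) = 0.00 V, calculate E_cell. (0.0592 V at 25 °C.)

0.21 V

The hydrogen couple is the cathode, so E°_cell = 0.14 V; n = 2.
[H⁺] = 10^(−1.05) = 0.089 M, and Q = [Sn²⁺]·P(H₂) / [H⁺]^2 = 0.00585.
E = E° − (0.0592/2) log Q = 0.14 − (0.0592/2)(-2.233) = 0.206 V.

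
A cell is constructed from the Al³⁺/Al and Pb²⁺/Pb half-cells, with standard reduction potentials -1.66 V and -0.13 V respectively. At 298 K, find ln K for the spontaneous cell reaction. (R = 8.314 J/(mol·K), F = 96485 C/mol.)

E°_cell = -0.13 − (-1.66) = 1.53 V, with n = 6 electrons transferred.
At equilibrium E = 0, so the Nernst equation gives ln K = nFE°/RT = (6)(96485)(1.53)/((8.314)(298)) = 357.50.

ln K = 357.5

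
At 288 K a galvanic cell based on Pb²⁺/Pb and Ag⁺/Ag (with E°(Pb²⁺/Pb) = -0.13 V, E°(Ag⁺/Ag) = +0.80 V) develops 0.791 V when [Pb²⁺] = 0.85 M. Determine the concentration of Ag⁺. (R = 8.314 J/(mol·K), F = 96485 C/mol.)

From the Nernst equation, ln Q = nF(E° − E)/RT = 2×96485×(0.93 − 0.791)/(8.314×288) = 11.202, so Q = 7.33 × 10^4.
With Q = [Pb²⁺]/[Ag⁺]^2 and the known concentrations, [Ag⁺]^2 in the denominator gives [Ag⁺] = 0.0034 M.

0.0034 M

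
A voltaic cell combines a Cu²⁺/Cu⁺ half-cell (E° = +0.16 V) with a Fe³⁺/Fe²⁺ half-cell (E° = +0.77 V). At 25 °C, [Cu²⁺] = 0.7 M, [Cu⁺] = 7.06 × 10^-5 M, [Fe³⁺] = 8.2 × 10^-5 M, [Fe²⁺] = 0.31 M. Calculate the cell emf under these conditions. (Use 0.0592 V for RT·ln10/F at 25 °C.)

The Fe³⁺/Fe²⁺ couple has the higher reduction potential and acts as the cathode, so E°_cell = +0.77 − (+0.16) = 0.61 V.
Balancing electrons gives n = 1; the reaction quotient is Q = [Cu²⁺]·[Fe²⁺]/([Cu⁺]·[Fe³⁺]) = 3.75 × 10^7.
At 25 °C, E = E° − (0.0592/n) log Q = 0.61 − (0.0592/1)(7.574) = 0.610 − 0.448 = 0.162 V.

0.162 V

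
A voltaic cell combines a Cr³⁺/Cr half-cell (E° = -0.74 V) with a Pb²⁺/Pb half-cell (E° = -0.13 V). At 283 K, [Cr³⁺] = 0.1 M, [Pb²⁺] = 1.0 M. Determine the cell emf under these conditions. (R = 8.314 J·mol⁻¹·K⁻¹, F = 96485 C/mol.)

The Pb²⁺/Pb couple has the higher reduction potential and acts as the cathode, so E°_cell = -0.13 − (-0.74) = 0.61 V.
Balancing electrons gives n = 6; the reaction quotient is Q = [Cr³⁺]^2/[Pb²⁺]^3 = 0.0100.
E = E° − (RT/nF) ln Q = 0.61 − (8.314×283)/(6×96485) × (-4.605) = 0.610 + 0.019 = 0.629 V.

0.629 V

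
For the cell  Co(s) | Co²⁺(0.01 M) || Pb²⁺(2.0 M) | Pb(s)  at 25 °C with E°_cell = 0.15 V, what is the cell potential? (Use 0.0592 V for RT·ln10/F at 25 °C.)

0.218 V

Balancing electrons gives n = 2; the reaction quotient is Q = [Co²⁺]/[Pb²⁺] = 0.00500.
At 25 °C, E = E° − (0.0592/n) log Q = 0.15 − (0.0592/2)(-2.301) = 0.150 + 0.068 = 0.218 V.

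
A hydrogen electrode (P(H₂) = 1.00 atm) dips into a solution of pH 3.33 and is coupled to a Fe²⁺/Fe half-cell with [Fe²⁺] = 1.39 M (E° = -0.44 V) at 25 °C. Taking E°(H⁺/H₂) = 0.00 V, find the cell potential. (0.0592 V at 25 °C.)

The hydrogen couple is the cathode, so E°_cell = 0.44 V; n = 2.
[H⁺] = 10^(−3.33) = 4.7 × 10^-4 M, and Q = [Fe²⁺]·P(H₂) / [H⁺]^2 = 6.35 × 10^6.
E = E° − (0.0592/2) log Q = 0.44 − (0.0592/2)(6.803) = 0.239 V.

0.24 V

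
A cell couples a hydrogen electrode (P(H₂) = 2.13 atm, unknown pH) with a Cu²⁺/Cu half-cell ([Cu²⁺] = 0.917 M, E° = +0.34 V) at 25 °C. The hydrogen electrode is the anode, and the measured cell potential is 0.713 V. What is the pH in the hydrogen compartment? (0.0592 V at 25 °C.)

pH = 6.16

E°_cell = 0.34 V and n = 2.
log Q = n(E° − E)/0.0592 = 2×(0.34 − 0.713)/0.0592 = -12.601.
With Q = [H⁺]^2 / ([Cu²⁺]·P(H₂)), solving for [H⁺] gives log[H⁺] = -6.155, so pH = 6.16.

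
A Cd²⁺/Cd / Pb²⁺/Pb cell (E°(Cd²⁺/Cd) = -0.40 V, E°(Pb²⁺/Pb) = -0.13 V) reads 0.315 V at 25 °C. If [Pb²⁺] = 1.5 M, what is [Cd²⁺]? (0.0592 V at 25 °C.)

From the Nernst equation, log Q = n(E° − E)/0.0592 = 2(0.27 − 0.315)/0.0592 = -1.520, so Q = 0.0302.
With Q = [Cd²⁺]/[Pb²⁺] and the known concentrations, [Cd²⁺] in the numerator gives [Cd²⁺] = 0.045 M.

0.045 M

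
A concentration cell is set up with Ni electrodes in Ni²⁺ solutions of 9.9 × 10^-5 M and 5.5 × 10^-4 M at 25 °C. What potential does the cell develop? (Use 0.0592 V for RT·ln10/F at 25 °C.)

Both half-cells are Ni²⁺/Ni, so E°_cell = 0. The concentrated side is the cathode; the cell reaction moves Ni²⁺ from high to low concentration with n = 2.
Q = [Ni²⁺]_dilute/[Ni²⁺]_conc = 9.9 × 10^-5/5.5 × 10^-4 = 0.180.
E = 0 − (0.0592/2) log Q = −(0.0592/2)(-0.745) = 0.0221 V.

0.022 V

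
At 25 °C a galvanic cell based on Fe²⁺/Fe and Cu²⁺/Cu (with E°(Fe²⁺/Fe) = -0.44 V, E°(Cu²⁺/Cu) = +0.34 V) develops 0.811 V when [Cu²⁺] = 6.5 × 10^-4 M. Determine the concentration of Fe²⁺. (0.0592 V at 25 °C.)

5.8 × 10^-5 M

From the Nernst equation, log Q = n(E° − E)/0.0592 = 2(0.78 − 0.811)/0.0592 = -1.047, so Q = 0.0897.
With Q = [Fe²⁺]/[Cu²⁺] and the known concentrations, [Fe²⁺] in the numerator gives [Fe²⁺] = 5.8 × 10^-5 M.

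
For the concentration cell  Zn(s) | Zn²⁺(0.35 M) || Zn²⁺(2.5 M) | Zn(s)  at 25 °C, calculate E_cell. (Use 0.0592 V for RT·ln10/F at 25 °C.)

Both half-cells are Zn²⁺/Zn, so E°_cell = 0. The concentrated side is the cathode; the cell reaction moves Zn²⁺ from high to low concentration with n = 2.
Q = [Zn²⁺]_dilute/[Zn²⁺]_conc = 0.35/2.5 = 0.140.
E = 0 − (0.0592/2) log Q = −(0.0592/2)(-0.854) = 0.0253 V.

0.025 V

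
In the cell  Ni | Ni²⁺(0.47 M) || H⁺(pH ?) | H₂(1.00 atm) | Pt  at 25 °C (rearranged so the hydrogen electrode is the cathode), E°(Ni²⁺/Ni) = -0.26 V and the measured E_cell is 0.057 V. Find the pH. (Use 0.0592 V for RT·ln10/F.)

pH = 3.59

E°_cell = 0.26 V and n = 2.
log Q = n(E° − E)/0.0592 = 2×(0.26 − 0.057)/0.0592 = 6.858.
With Q = [Ni²⁺]·P(H₂) / [H⁺]^2, solving for [H⁺] gives log[H⁺] = -3.593, so pH = 3.59.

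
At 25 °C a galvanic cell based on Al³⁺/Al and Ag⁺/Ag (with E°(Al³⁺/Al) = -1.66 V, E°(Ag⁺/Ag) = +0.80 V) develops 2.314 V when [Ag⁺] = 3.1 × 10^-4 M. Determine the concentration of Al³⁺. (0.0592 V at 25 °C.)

7.5 × 10^-4 M

From the Nernst equation, log Q = n(E° − E)/0.0592 = 3(2.46 − 2.314)/0.0592 = 7.399, so Q = 2.5 × 10^7.
With Q = [Al³⁺]/[Ag⁺]^3 and the known concentrations, [Al³⁺] in the numerator gives [Al³⁺] = 7.5 × 10^-4 M.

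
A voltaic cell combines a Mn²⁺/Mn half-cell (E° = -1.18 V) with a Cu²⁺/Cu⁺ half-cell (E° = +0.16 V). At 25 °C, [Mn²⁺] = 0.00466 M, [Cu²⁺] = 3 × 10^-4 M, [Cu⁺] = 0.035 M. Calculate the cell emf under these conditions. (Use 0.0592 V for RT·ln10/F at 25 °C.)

1.29 V

The Cu²⁺/Cu⁺ couple has the higher reduction potential and acts as the cathode, so E°_cell = +0.16 − (-1.18) = 1.34 V.
Balancing electrons gives n = 2; the reaction quotient is Q = [Mn²⁺]·[Cu⁺]^2/[Cu²⁺]^2 = 63.4.
At 25 °C, E = E° − (0.0592/n) log Q = 1.34 − (0.0592/2)(1.802) = 1.340 − 0.053 = 1.287 V.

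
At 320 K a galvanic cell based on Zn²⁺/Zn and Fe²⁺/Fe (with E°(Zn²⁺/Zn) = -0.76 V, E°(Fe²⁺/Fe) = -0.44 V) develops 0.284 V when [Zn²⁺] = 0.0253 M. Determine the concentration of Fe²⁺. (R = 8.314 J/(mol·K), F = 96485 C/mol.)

From the Nernst equation, ln Q = nF(E° − E)/RT = 2×96485×(0.32 − 0.284)/(8.314×320) = 2.611, so Q = 13.6.
With Q = [Zn²⁺]/[Fe²⁺] and the known concentrations, [Fe²⁺] in the denominator gives [Fe²⁺] = 0.0019 M.

0.0019 M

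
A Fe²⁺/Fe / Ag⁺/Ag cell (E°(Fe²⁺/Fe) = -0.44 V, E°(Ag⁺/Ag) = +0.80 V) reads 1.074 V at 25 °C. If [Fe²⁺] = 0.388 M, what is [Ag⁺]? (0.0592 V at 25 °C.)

From the Nernst equation, log Q = n(E° − E)/0.0592 = 2(1.24 − 1.074)/0.0592 = 5.608, so Q = 4.06 × 10^5.
With Q = [Fe²⁺]/[Ag⁺]^2 and the known concentrations, [Ag⁺]^2 in the denominator gives [Ag⁺] = 9.8 × 10^-4 M.

9.8 × 10^-4 M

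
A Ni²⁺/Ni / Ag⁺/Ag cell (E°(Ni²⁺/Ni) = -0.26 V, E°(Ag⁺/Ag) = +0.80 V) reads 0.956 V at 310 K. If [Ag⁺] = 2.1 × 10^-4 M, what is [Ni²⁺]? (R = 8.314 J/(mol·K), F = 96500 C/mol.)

From the Nernst equation, ln Q = nF(E° − E)/RT = 2×96500×(1.06 − 0.956)/(8.314×310) = 7.788, so Q = 2410.
With Q = [Ni²⁺]/[Ag⁺]^2 and the known concentrations, [Ni²⁺] in the numerator gives [Ni²⁺] = 1.1 × 10^-4 M.

1.1 × 10^-4 M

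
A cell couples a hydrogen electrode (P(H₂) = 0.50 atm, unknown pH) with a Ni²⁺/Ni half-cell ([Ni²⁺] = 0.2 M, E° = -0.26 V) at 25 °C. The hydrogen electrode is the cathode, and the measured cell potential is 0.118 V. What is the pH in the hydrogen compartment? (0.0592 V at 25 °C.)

E°_cell = 0.26 V and n = 2.
log Q = n(E° − E)/0.0592 = 2×(0.26 − 0.118)/0.0592 = 4.797.
With Q = [Ni²⁺]·P(H₂) / [H⁺]^2, solving for [H⁺] gives log[H⁺] = -2.899, so pH = 2.90.

pH = 2.90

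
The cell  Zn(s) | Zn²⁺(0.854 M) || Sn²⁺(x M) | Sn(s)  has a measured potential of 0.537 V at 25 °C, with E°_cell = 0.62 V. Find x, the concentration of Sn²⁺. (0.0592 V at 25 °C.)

0.0013 M

From the Nernst equation, log Q = n(E° − E)/0.0592 = 2(0.62 − 0.537)/0.0592 = 2.804, so Q = 637.
With Q = [Zn²⁺]/[Sn²⁺] and the known concentrations, [Sn²⁺] in the denominator gives [Sn²⁺] = 0.0013 M.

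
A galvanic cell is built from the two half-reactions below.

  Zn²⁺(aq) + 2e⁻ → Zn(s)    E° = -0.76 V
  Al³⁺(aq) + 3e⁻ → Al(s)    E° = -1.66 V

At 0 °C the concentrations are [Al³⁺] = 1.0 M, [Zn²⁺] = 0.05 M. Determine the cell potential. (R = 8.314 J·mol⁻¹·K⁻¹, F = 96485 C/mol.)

0.865 V

The Zn²⁺/Zn couple has the higher reduction potential and acts as the cathode, so E°_cell = -0.76 − (-1.66) = 0.90 V.
Balancing electrons gives n = 6; the reaction quotient is Q = [Al³⁺]^2/[Zn²⁺]^3 = 8000.
E = E° − (RT/nF) ln Q = 0.90 − (8.314×273)/(6×96485) × (8.987) = 0.900 − 0.035 = 0.865 V.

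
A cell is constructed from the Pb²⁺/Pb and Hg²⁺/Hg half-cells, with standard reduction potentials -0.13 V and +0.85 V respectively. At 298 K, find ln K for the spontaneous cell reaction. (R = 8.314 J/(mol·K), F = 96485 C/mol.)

ln K = 76.3

E°_cell = +0.85 − (-0.13) = 0.98 V, with n = 2 electrons transferred.
At equilibrium E = 0, so the Nernst equation gives ln K = nFE°/RT = (2)(96485)(0.98)/((8.314)(298)) = 76.33.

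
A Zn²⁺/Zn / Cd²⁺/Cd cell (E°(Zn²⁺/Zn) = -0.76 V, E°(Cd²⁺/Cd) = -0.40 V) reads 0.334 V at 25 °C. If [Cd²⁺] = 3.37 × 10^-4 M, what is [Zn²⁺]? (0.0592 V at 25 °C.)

From the Nernst equation, log Q = n(E° − E)/0.0592 = 2(0.36 − 0.334)/0.0592 = 0.878, so Q = 7.56.
With Q = [Zn²⁺]/[Cd²⁺] and the known concentrations, [Zn²⁺] in the numerator gives [Zn²⁺] = 0.0025 M.

0.0025 M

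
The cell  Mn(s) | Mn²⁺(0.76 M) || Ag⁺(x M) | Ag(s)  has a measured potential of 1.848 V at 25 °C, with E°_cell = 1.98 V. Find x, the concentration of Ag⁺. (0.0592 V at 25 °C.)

0.0051 M

From the Nernst equation, log Q = n(E° − E)/0.0592 = 2(1.98 − 1.848)/0.0592 = 4.459, so Q = 2.88 × 10^4.
With Q = [Mn²⁺]/[Ag⁺]^2 and the known concentrations, [Ag⁺]^2 in the denominator gives [Ag⁺] = 0.0051 M.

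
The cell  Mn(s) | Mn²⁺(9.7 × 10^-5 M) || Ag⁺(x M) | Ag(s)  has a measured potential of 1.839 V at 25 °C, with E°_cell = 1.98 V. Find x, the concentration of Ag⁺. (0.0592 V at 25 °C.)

4.1 × 10^-5 M

From the Nernst equation, log Q = n(E° − E)/0.0592 = 2(1.98 − 1.839)/0.0592 = 4.764, so Q = 5.8 × 10^4.
With Q = [Mn²⁺]/[Ag⁺]^2 and the known concentrations, [Ag⁺]^2 in the denominator gives [Ag⁺] = 4.1 × 10^-5 M.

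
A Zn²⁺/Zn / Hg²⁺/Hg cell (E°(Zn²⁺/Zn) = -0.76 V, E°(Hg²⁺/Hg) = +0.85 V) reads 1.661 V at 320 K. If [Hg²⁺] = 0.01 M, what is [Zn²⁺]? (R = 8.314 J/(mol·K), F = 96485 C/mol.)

2.5 × 10^-4 M

From the Nernst equation, ln Q = nF(E° − E)/RT = 2×96485×(1.61 − 1.661)/(8.314×320) = -3.699, so Q = 0.0247.
With Q = [Zn²⁺]/[Hg²⁺] and the known concentrations, [Zn²⁺] in the numerator gives [Zn²⁺] = 2.5 × 10^-4 M.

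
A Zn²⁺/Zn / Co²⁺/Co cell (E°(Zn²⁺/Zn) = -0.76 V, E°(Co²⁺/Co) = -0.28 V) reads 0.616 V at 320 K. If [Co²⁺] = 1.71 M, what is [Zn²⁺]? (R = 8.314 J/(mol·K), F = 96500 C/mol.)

8.9 × 10^-5 M

From the Nernst equation, ln Q = nF(E° − E)/RT = 2×96500×(0.48 − 0.616)/(8.314×320) = -9.866, so Q = 5.19 × 10^-5.
With Q = [Zn²⁺]/[Co²⁺] and the known concentrations, [Zn²⁺] in the numerator gives [Zn²⁺] = 8.9 × 10^-5 M.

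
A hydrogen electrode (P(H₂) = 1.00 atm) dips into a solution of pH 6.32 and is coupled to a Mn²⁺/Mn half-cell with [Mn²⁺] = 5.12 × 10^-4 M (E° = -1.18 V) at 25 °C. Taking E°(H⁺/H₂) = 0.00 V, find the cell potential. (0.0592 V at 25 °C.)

0.90 V

The hydrogen couple is the cathode, so E°_cell = 1.18 V; n = 2.
[H⁺] = 10^(−6.32) = 4.8 × 10^-7 M, and Q = [Mn²⁺]·P(H₂) / [H⁺]^2 = 2.23 × 10^9.
E = E° − (0.0592/2) log Q = 1.18 − (0.0592/2)(9.349) = 0.903 V.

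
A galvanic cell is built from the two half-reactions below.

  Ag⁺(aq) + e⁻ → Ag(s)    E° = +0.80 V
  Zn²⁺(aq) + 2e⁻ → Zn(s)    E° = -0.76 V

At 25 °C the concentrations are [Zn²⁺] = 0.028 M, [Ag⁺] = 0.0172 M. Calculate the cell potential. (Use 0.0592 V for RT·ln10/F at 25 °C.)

1.50 V

The Ag⁺/Ag couple has the higher reduction potential and acts as the cathode, so E°_cell = +0.80 − (-0.76) = 1.56 V.
Balancing electrons gives n = 2; the reaction quotient is Q = [Zn²⁺]/[Ag⁺]^2 = 94.6.
At 25 °C, E = E° − (0.0592/n) log Q = 1.56 − (0.0592/2)(1.976) = 1.560 − 0.058 = 1.502 V.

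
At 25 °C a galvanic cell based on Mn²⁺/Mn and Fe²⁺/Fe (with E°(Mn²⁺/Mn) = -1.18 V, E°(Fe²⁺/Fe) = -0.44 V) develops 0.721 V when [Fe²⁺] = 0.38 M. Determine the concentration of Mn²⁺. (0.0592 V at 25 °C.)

1.7 M

From the Nernst equation, log Q = n(E° − E)/0.0592 = 2(0.74 − 0.721)/0.0592 = 0.642, so Q = 4.38.
With Q = [Mn²⁺]/[Fe²⁺] and the known concentrations, [Mn²⁺] in the numerator gives [Mn²⁺] = 1.7 M.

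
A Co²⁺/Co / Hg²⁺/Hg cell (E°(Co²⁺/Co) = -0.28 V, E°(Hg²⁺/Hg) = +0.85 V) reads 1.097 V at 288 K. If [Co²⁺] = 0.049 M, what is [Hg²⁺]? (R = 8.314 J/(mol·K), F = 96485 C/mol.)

From the Nernst equation, ln Q = nF(E° − E)/RT = 2×96485×(1.13 − 1.097)/(8.314×288) = 2.660, so Q = 14.3.
With Q = [Co²⁺]/[Hg²⁺] and the known concentrations, [Hg²⁺] in the denominator gives [Hg²⁺] = 0.0034 M.

0.0034 M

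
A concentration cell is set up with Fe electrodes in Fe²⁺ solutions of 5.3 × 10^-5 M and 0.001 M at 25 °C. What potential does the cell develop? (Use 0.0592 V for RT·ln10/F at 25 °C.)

0.038 V

Both half-cells are Fe²⁺/Fe, so E°_cell = 0. The concentrated side is the cathode; the cell reaction moves Fe²⁺ from high to low concentration with n = 2.
Q = [Fe²⁺]_dilute/[Fe²⁺]_conc = 5.3 × 10^-5/0.001 = 0.0530.
E = 0 − (0.0592/2) log Q = −(0.0592/2)(-1.276) = 0.0378 V.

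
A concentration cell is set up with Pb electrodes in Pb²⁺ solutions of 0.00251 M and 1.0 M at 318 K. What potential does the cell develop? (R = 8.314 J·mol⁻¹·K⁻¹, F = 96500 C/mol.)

Both half-cells are Pb²⁺/Pb, so E°_cell = 0. The concentrated side is the cathode; the cell reaction moves Pb²⁺ from high to low concentration with n = 2.
Q = [Pb²⁺]_dilute/[Pb²⁺]_conc = 0.00251/1.0 = 0.00251.
E = 0 − (RT/nF) ln Q = −((8.314×318)/(2×96500))(-5.987) = 0.0820 V.

0.082 V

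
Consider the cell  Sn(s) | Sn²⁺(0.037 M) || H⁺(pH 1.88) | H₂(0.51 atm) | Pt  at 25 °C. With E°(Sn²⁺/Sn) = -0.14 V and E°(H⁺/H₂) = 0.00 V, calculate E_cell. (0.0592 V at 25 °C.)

The hydrogen couple is the cathode, so E°_cell = 0.14 V; n = 2.
[H⁺] = 10^(−1.88) = 0.013 M, and Q = [Sn²⁺]·P(H₂) / [H⁺]^2 = 109.
E = E° − (0.0592/2) log Q = 0.14 − (0.0592/2)(2.036) = 0.080 V.

0.080 V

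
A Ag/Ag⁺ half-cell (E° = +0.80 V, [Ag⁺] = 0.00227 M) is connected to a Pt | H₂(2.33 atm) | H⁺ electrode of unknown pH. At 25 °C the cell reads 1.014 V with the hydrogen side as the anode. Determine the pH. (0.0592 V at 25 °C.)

pH = 6.08

E°_cell = 0.80 V and n = 2.
log Q = n(E° − E)/0.0592 = 2×(0.80 − 1.014)/0.0592 = -7.230.
With Q = [H⁺]^2 / ([Ag⁺]^2·P(H₂)), solving for [H⁺] gives log[H⁺] = -6.075, so pH = 6.08.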